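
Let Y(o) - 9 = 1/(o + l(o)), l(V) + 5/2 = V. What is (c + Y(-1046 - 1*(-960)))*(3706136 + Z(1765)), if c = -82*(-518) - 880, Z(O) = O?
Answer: 53839252749843/349 ≈ 1.5427e+11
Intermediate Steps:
l(V) = -5/2 + V
Y(o) = 9 + 1/(-5/2 + 2*o) (Y(o) = 9 + 1/(o + (-5/2 + o)) = 9 + 1/(-5/2 + 2*o))
c = 41596 (c = 42476 - 880 = 41596)
(c + Y(-1046 - 1*(-960)))*(3706136 + Z(1765)) = (41596 + (-43 + 36*(-1046 - 1*(-960)))/(-5 + 4*(-1046 - 1*(-960))))*(3706136 + 1765) = (41596 + (-43 + 36*(-1046 + 960))/(-5 + 4*(-1046 + 960)))*3707901 = (41596 + (-43 + 36*(-86))/(-5 + 4*(-86)))*3707901 = (41596 + (-43 - 3096)/(-5 - 344))*3707901 = (41596 - 3139/(-349))*3707901 = (41596 - 1/349*(-3139))*3707901 = (41596 + 3139/349)*3707901 = (14520143/349)*3707901 = 53839252749843/349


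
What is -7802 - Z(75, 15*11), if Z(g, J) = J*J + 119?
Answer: -35146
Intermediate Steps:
Z(g, J) = 119 + J² (Z(g, J) = J² + 119 = 119 + J²)
-7802 - Z(75, 15*11) = -7802 - (119 + (15*11)²) = -7802 - (119 + 165²) = -7802 - (119 + 27225) = -7802 - 1*27344 = -7802 - 27344 = -35146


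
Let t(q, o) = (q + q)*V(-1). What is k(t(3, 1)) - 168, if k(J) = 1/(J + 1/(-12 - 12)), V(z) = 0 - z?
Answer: -24000/143 ≈ -167.83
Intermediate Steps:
V(z) = -z
t(q, o) = 2*q (t(q, o) = (q + q)*(-1*(-1)) = (2*q)*1 = 2*q)
k(J) = 1/(-1/24 + J) (k(J) = 1/(J + 1/(-24)) = 1/(J - 1/24) = 1/(-1/24 + J))
k(t(3, 1)) - 168 = 24/(-1 + 24*(2*3)) - 168 = 24/(-1 + 24*6) - 168 = 24/(-1 + 144) - 168 = 24/143 - 168 = -24000/143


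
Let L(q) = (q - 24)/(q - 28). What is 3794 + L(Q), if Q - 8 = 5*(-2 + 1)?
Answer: 94871/25 ≈ 3794.8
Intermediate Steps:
Q = 3 (Q = 8 + 5*(-2 + 1) = 8 + 5*(-1) = 8 - 5 = 3)
L(q) = (-24 + q)/(-28 + q)
3794 + L(Q) = 3794 + (-24 + 3)/(-28 + 3) = 3794 - 21/(-25) = 3794 - 1/25*(-21) = 3794 + 21/25 = 94871/25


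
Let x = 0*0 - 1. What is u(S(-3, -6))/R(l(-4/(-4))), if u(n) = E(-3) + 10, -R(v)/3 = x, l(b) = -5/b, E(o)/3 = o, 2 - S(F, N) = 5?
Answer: ⅓ ≈ 0.33333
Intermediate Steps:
S(F, N) = -3 (S(F, N) = 2 - 1*5 = 2 - 5 = -3)
E(o) = 3*o
x = -1 (x = 0 - 1 = -1)
R(v) = 3 (R(v) = -3*(-1) = 3)
u(n) = 1 (u(n) = 3*(-3) + 10 = -9 + 10 = 1)
u(S(-3, -6))/R(l(-4/(-4))) = 1/3 = 1*(⅓) = ⅓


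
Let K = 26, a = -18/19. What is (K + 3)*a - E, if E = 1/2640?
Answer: -1378099/50160 ≈ -27.474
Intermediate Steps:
E = 1/2640 ≈ 0.00037879
a = -18/19 (a = -18*1/19 = -18/19 ≈ -0.94737)
(K + 3)*a - E = (26 + 3)*(-18/19) - 1*1/2640 = 29*(-18/19) - 1/2640 = -522/19 - 1/2640 = -1378099/50160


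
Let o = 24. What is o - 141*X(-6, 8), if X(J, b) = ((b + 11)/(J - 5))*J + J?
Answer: -6504/11 ≈ -591.27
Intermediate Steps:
X(J, b) = J + J*(11 + b)/(-5 + J) (X(J, b) = ((11 + b)/(-5 + J))*J + J = J*(11 + b)/(-5 + J) + J = J + J*(11 + b)/(-5 + J))
o - 141*X(-6, 8) = 24 - (-846)*(6 - 6 + 8)/(-5 - 6) = 24 - (-846)*8/(-11) = 24 - (-846)*(-1)*8/11 = 24 - 141*48/11 = 24 - 6768/11 = -6504/11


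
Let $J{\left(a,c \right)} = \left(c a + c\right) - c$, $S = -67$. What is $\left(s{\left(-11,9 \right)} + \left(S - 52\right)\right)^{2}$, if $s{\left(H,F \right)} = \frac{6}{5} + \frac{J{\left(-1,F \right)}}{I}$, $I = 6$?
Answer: $\frac{1423249}{100} \approx 14232.0$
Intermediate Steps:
$J{\left(a,c \right)} = a c$ ($J{\left(a,c \right)} = \left(a c + c\right) - c = \left(c + a c\right) - c = a c$)
$s{\left(H,F \right)} = \frac{6}{5} - \frac{F}{6}$ ($s{\left(H,F \right)} = \frac{6}{5} + \frac{\left(-1\right) F}{6} = 6 \cdot \frac{1}{5} + - F \frac{1}{6} = \frac{6}{5} - \frac{F}{6}$)
$\left(s{\left(-11,9 \right)} + \left(S - 52\right)\right)^{2} = \left(\left(\frac{6}{5} - \frac{3}{2}\right) - 119\right)^{2} = \left(- \frac{3}{10} - 119\right)^{2} = \left(- \frac{1193}{10}\right)^{2} = \frac{1423249}{100}$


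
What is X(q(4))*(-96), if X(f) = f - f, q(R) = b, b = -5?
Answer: 0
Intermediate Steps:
q(R) = -5
X(f) = 0
X(q(4))*(-96) = 0*(-96) = 0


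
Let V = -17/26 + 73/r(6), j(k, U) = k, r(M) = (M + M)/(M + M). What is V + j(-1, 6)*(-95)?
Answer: 4351/26 ≈ 167.35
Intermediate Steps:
r(M) = 1 (r(M) = (2*M)/((2*M)) = (2*M)*(1/(2*M)) = 1)
V = 1881/26 (V = -17/26 + 73/1 = -17*1/26 + 73*1 = -17/26 + 73 = 1881/26 ≈ 72.346)
V + j(-1, 6)*(-95) = 1881/26 - 1*(-95) = 1881/26 + 95 = 4351/26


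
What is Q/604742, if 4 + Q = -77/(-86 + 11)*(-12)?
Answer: -204/7559275 ≈ -2.6987e-5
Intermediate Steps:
Q = -408/25 (Q = -4 - 77/(-86 + 11)*(-12) = -4 - 77/(-75)*(-12) = -4 - 77*(-1/75)*(-12) = -4 + (77/75)*(-12) = -4 - 308/25 = -408/25 ≈ -16.320)
Q/604742 = -408/25/604742 = -408/25*1/604742 = -204/7559275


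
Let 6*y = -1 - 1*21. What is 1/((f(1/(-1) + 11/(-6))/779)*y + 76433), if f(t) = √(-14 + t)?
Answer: 2504664620262/191439030920497667 + 25707*I*√606/191439030920497667 ≈ 1.3083e-5 + 3.3057e-12*I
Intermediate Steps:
y = -11/3 (y = (-1 - 1*21)/6 = (-1 - 21)/6 = (⅙)*(-22) = -11/3 ≈ -3.6667)
1/((f(1/(-1) + 11/(-6))/779)*y + 76433) = 1/((√(-14 + (1/(-1) + 11/(-6)))/779)*(-11/3) + 76433) = 1/((√(-14 + (1*(-1) + 11*(-⅙)))*(1/779))*(-11/3) + 76433) = 1/((√(-14 + (-1 - 11/6))*(1/779))*(-11/3) + 76433) = 1/((√(-14 - 17/6)*(1/779))*(-11/3) + 76433) = 1/((√(-101/6)*(1/779))*(-11/3) + 76433) = 1/(((I*√606/6)*(1/779))*(-11/3) + 76433) = 1/((I*√606/4674)*(-11/3) + 76433) = 1/(-11*I*√606/14022 + 76433) = 1/(76433 - 11*I*√606/14022)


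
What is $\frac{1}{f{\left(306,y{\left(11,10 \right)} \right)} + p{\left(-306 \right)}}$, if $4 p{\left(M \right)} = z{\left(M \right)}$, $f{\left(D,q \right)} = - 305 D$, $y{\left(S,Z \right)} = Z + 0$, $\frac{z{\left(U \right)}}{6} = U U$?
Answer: $\frac{1}{47124} \approx 2.1221 \cdot 10^{-5}$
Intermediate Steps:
$z{\left(U \right)} = 6 U^{2}$ ($z{\left(U \right)} = 6 U U = 6 U^{2}$)
$y{\left(S,Z \right)} = Z$
$p{\left(M \right)} = \frac{3 M^{2}}{2}$ ($p{\left(M \right)} = \frac{6 M^{2}}{4} = \frac{3 M^{2}}{2}$)
$\frac{1}{f{\left(306,y{\left(11,10 \right)} \right)} + p{\left(-306 \right)}} = \frac{1}{\left(-305\right) 306 + \frac{3 \left(-306\right)^{2}}{2}} = \frac{1}{-93330 + \frac{3}{2} \cdot 93636} = \frac{1}{-93330 + 140454} = \frac{1}{47124}$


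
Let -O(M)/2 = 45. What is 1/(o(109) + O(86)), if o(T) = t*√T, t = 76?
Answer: 45/310742 + 19*√109/155371 ≈ 0.0014215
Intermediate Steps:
O(M) = -90 (O(M) = -2*45 = -90)
o(T) = 76*√T
1/(o(109) + O(86)) = 1/(76*√109 - 90) = 1/(-90 + 76*√109)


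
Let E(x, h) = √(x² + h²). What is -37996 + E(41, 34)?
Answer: -37996 + √2837 ≈ -37943.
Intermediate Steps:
E(x, h) = √(h² + x²)
-37996 + E(41, 34) = -37996 + √(34² + 41²) = -37996 + √(1156 + 1681) = -37996 + √2837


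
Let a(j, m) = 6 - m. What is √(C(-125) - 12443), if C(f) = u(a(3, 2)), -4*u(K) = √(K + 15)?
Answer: √(-49772 - √19)/2 ≈ 111.55*I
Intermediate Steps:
u(K) = -√(15 + K)/4 (u(K) = -√(K + 15)/4 = -√(15 + K)/4)
C(f) = -√19/4 (C(f) = -√(15 + (6 - 1*2))/4 = -√(15 + (6 - 2))/4 = -√(15 + 4)/4 = -√19/4)
√(C(-125) - 12443) = √(-√19/4 - 12443) = √(-12443 - √19/4)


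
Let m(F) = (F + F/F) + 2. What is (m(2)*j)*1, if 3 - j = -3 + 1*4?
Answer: 10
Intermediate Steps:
m(F) = 3 + F (m(F) = (F + 1) + 2 = (1 + F) + 2 = 3 + F)
j = 2 (j = 3 - (-3 + 1*4) = 3 - (-3 + 4) = 3 - 1*1 = 3 - 1 = 2)
(m(2)*j)*1 = ((3 + 2)*2)*1 = (5*2)*1 = 10*1 = 10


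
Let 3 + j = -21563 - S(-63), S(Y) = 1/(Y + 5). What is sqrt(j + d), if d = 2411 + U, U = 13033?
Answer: 5*I*sqrt(823774)/58 ≈ 78.243*I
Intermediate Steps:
S(Y) = 1/(5 + Y)
j = -1250827/58 (j = -3 + (-21563 - 1/(5 - 63)) = -3 + (-21563 - 1/(-58)) = -3 + (-21563 - 1*(-1/58)) = -3 + (-21563 + 1/58) = -3 - 1250653/58 = -1250827/58 ≈ -21566.)
d = 15444 (d = 2411 + 13033 = 15444)
sqrt(j + d) = sqrt(-1250827/58 + 15444) = sqrt(-355075/58) = 5*I*sqrt(823774)/58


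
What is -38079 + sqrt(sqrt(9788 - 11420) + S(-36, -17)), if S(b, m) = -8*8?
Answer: -38079 + 2*sqrt(-16 + I*sqrt(102)) ≈ -38077.0 + 8.3571*I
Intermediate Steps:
S(b, m) = -64
-38079 + sqrt(sqrt(9788 - 11420) + S(-36, -17)) = -38079 + sqrt(sqrt(9788 - 11420) - 64) = -38079 + sqrt(sqrt(-1632) - 64) = -38079 + sqrt(4*I*sqrt(102) - 64) = -38079 + sqrt(-64 + 4*I*sqrt(102))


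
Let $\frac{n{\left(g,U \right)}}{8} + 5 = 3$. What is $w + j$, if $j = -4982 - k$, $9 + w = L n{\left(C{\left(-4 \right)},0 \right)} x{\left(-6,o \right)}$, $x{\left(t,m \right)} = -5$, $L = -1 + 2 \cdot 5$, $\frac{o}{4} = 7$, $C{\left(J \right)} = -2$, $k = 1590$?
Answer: $-5861$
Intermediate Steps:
$o = 28$ ($o = 4 \cdot 7 = 28$)
$n{\left(g,U \right)} = -16$ ($n{\left(g,U \right)} = -40 + 8 \cdot 3 = -40 + 24 = -16$)
$L = 9$ ($L = -1 + 10 = 9$)
$w = 711$ ($w = -9 + 9 \left(-16\right) \left(-5\right) = -9 - -720 = -9 + 720 = 711$)
$j = -6572$ ($j = -4982 - 1590 = -6572$)
$w + j = 711 - 6572 = -5861$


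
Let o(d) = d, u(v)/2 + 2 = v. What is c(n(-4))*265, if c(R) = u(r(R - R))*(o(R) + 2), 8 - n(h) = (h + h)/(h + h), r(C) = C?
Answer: -9540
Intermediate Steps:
u(v) = -4 + 2*v
n(h) = 7 (n(h) = 8 - (h + h)/(h + h) = 8 - 2*h/(2*h) = 8 - 2*h*1/(2*h) = 8 - 1*1 = 8 - 1 = 7)
c(R) = -8 - 4*R (c(R) = (-4 + 2*(R - R))*(R + 2) = (-4 + 2*0)*(2 + R) = (-4 + 0)*(2 + R) = -4*(2 + R) = -8 - 4*R)
c(n(-4))*265 = (-8 - 4*7)*265 = (-8 - 28)*265 = -36*265 = -9540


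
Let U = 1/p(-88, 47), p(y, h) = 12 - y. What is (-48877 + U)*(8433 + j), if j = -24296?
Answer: 77533569237/100 ≈ 7.7534e+8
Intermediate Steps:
U = 1/100 (U = 1/(12 - 1*(-88)) = 1/(12 + 88) = 1/100 ≈ 0.010000)
(-48877 + U)*(8433 + j) = (-48877 + 1/100)*(8433 - 24296) = -4887699/100*(-15863) = 77533569237/100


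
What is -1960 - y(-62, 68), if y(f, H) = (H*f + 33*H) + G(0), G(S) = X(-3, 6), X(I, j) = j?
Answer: 6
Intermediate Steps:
G(S) = 6
y(f, H) = 6 + 33*H + H*f (y(f, H) = (H*f + 33*H) + 6 = (33*H + H*f) + 6 = 6 + 33*H + H*f)
-1960 - y(-62, 68) = -1960 - (6 + 33*68 + 68*(-62)) = -1960 - (6 + 2244 - 4216) = -1960 - 1*(-1966) = -1960 + 1966 = 6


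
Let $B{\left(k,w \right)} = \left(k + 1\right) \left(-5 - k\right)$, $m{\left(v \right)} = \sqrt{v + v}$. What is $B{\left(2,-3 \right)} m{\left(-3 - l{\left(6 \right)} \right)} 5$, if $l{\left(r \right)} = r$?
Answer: $- 315 i \sqrt{2} \approx - 445.48 i$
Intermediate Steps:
$m{\left(v \right)} = \sqrt{2} \sqrt{v}$ ($m{\left(v \right)} = \sqrt{2 v} = \sqrt{2} \sqrt{v}$)
$B{\left(k,w \right)} = \left(1 + k\right) \left(-5 - k\right)$
$B{\left(2,-3 \right)} m{\left(-3 - l{\left(6 \right)} \right)} 5 = \left(-5 - 2^{2} - 12\right) \sqrt{2} \sqrt{-3 - 6} \cdot 5 = \left(-5 - 4 - 12\right) \sqrt{2} \sqrt{-3 - 6} \cdot 5 = \left(-5 - 4 - 12\right) \sqrt{2} \sqrt{-9} \cdot 5 = - 21 \sqrt{2} \cdot 3 i 5 = - 21 \cdot 3 i \sqrt{2} \cdot 5 = - 63 i \sqrt{2} \cdot 5 = - 315 i \sqrt{2}$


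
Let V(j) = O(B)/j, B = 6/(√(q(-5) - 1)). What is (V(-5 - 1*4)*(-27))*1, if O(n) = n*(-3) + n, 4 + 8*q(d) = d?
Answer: 72*I*√34/17 ≈ 24.696*I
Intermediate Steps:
q(d) = -½ + d/8
B = -12*I*√34/17 (B = 6/(√((-½ + (⅛)*(-5)) - 1)) = 6/(√((-½ - 5/8) - 1)) = 6/(√(-9/8 - 1)) = 6/(√(-17/8)) = 6/((I*√34/4)) = 6*(-2*I*√34/17) = -12*I*√34/17 ≈ -4.116*I)
O(n) = -2*n (O(n) = -3*n + n = -2*n)
V(j) = 24*I*√34/(17*j) (V(j) = (-(-24)*I*√34/17)/j = (24*I*√34/17)/j = 24*I*√34/(17*j))
(V(-5 - 1*4)*(-27))*1 = ((24*I*√34/(17*(-5 - 1*4)))*(-27))*1 = ((24*I*√34/(17*(-5 - 4)))*(-27))*1 = (((24/17)*I*√34/(-9))*(-27))*1 = (((24/17)*I*√34*(-⅑))*(-27))*1 = (-8*I*√34/51*(-27))*1 = (72*I*√34/17)*1 = 72*I*√34/17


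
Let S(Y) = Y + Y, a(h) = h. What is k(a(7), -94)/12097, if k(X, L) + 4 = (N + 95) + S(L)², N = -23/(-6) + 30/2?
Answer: 212723/72582 ≈ 2.9308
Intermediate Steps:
N = 113/6 (N = -23*(-⅙) + 30*(½) = 23/6 + 15 = 113/6 ≈ 18.833)
S(Y) = 2*Y
k(X, L) = 659/6 + 4*L² (k(X, L) = -4 + ((113/6 + 95) + (2*L)²) = -4 + (683/6 + 4*L²) = 659/6 + 4*L²)
k(a(7), -94)/12097 = (659/6 + 4*(-94)²)/12097 = (659/6 + 4*8836)*(1/12097) = (659/6 + 35344)*(1/12097) = (212723/6)*(1/12097) = 212723/72582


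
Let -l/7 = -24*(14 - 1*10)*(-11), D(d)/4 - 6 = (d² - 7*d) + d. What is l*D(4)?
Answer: 59136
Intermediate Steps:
D(d) = 24 - 24*d + 4*d² (D(d) = 24 + 4*((d² - 7*d) + d) = 24 + 4*(d² - 6*d) = 24 + (-24*d + 4*d²) = 24 - 24*d + 4*d²)
l = -7392 (l = -7*(-24*(14 - 1*10))*(-11) = -7*(-24*(14 - 10))*(-11) = -7*(-24*4)*(-11) = -(-672)*(-11) = -7*1056 = -7392)
l*D(4) = -7392*(24 - 24*4 + 4*4²) = -7392*(24 - 96 + 4*16) = -7392*(24 - 96 + 64) = -7392*(-8) = 59136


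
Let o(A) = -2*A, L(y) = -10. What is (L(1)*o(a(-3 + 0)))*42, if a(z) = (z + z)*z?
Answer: 15120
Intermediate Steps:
a(z) = 2*z² (a(z) = (2*z)*z = 2*z²)
(L(1)*o(a(-3 + 0)))*42 = -(-20)*2*(-3 + 0)²*42 = -(-20)*2*(-3)²*42 = -(-20)*2*9*42 = -(-20)*18*42 = -10*(-36)*42 = 360*42 = 15120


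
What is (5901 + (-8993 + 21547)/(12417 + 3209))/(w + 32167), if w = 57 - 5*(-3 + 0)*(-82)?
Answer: 23055395/121078061 ≈ 0.19042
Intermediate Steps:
w = -1173 (w = 57 - 5*(-3)*(-82) = 57 + 15*(-82) = 57 - 1230 = -1173)
(5901 + (-8993 + 21547)/(12417 + 3209))/(w + 32167) = (5901 + (-8993 + 21547)/(12417 + 3209))/(-1173 + 32167) = (5901 + 12554/15626)/30994 = (5901 + 12554*(1/15626))*(1/30994) = (5901 + 6277/7813)*(1/30994) = (46110790/7813)*(1/30994) = 23055395/121078061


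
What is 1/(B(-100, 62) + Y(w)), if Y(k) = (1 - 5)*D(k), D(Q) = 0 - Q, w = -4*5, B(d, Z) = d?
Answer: -1/180 ≈ -0.0055556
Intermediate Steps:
w = -20
D(Q) = -Q
Y(k) = 4*k (Y(k) = (1 - 5)*(-k) = -(-4)*k = 4*k)
1/(B(-100, 62) + Y(w)) = 1/(-100 + 4*(-20)) = 1/(-100 - 80) = 1/(-180) = -1/180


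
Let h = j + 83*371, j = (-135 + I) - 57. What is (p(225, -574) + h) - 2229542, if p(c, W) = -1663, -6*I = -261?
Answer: -4401121/2 ≈ -2.2006e+6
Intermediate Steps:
I = 87/2 (I = -1/6*(-261) = 87/2 ≈ 43.500)
j = -297/2 (j = (-135 + 87/2) - 57 = -183/2 - 57 = -297/2 ≈ -148.50)
h = 61289/2 (h = -297/2 + 83*371 = -297/2 + 30793 = 61289/2 ≈ 30645.)
(p(225, -574) + h) - 2229542 = (-1663 + 61289/2) - 2229542 = 57963/2 - 2229542 = -4401121/2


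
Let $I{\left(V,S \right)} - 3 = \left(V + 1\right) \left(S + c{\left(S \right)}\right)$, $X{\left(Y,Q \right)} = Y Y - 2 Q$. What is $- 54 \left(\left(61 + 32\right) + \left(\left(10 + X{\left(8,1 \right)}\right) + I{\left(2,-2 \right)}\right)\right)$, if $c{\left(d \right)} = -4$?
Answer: $-8100$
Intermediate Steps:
$X{\left(Y,Q \right)} = Y^{2} - 2 Q$
$I{\left(V,S \right)} = 3 + \left(1 + V\right) \left(-4 + S\right)$ ($I{\left(V,S \right)} = 3 + \left(V + 1\right) \left(S - 4\right) = 3 + \left(1 + V\right) \left(-4 + S\right)$)
$- 54 \left(\left(61 + 32\right) + \left(\left(10 + X{\left(8,1 \right)}\right) + I{\left(2,-2 \right)}\right)\right) = - 54 \left(\left(61 + 32\right) + \left(\left(10 + \left(8^{2} - 2\right)\right) - 15\right)\right) = - 54 \left(93 + \left(\left(10 + \left(64 - 2\right)\right) - 15\right)\right) = - 54 \left(93 + \left(\left(10 + 62\right) - 15\right)\right) = - 54 \left(93 + \left(72 - 15\right)\right) = - 54 \left(93 + 57\right) = \left(-54\right) 150 = -8100$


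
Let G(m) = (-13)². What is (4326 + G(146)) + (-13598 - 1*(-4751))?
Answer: -4352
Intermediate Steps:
G(m) = 169
(4326 + G(146)) + (-13598 - 1*(-4751)) = (4326 + 169) + (-13598 - 1*(-4751)) = 4495 + (-13598 + 4751) = 4495 - 8847 = -4352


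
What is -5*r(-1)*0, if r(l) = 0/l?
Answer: 0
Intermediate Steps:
r(l) = 0
-5*r(-1)*0 = -5*0*0 = 0*0 = 0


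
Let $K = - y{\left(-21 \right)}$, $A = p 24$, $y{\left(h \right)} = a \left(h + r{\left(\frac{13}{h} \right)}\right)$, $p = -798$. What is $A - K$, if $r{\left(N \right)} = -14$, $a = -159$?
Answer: $-13587$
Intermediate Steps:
$y{\left(h \right)} = 2226 - 159 h$ ($y{\left(h \right)} = - 159 \left(h - 14\right) = - 159 \left(-14 + h\right) = 2226 - 159 h$)
$A = -19152$ ($A = \left(-798\right) 24 = -19152$)
$K = -5565$ ($K = - (2226 - -3339) = - (2226 + 3339) = \left(-1\right) 5565 = -5565$)
$A - K = -19152 - -5565 = -19152 + 5565 = -13587$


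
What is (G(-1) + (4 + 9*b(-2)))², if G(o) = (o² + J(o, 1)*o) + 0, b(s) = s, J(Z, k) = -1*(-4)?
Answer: 289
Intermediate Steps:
J(Z, k) = 4
G(o) = o² + 4*o (G(o) = (o² + 4*o) + 0 = o² + 4*o)
(G(-1) + (4 + 9*b(-2)))² = (-(4 - 1) + (4 + 9*(-2)))² = (-1*3 + (4 - 18))² = (-3 - 14)² = (-17)² = 289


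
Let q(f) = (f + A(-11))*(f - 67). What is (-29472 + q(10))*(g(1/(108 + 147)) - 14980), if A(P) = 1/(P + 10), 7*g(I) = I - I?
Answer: 449175300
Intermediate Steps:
g(I) = 0 (g(I) = (I - I)/7 = (1/7)*0 = 0)
A(P) = 1/(10 + P)
q(f) = (-1 + f)*(-67 + f) (q(f) = (f + 1/(10 - 11))*(f - 67) = (f + 1/(-1))*(-67 + f) = (f - 1)*(-67 + f) = (-1 + f)*(-67 + f))
(-29472 + q(10))*(g(1/(108 + 147)) - 14980) = (-29472 + (67 + 10**2 - 68*10))*(0 - 14980) = (-29472 + (67 + 100 - 680))*(-14980) = (-29472 - 513)*(-14980) = -29985*(-14980) = 449175300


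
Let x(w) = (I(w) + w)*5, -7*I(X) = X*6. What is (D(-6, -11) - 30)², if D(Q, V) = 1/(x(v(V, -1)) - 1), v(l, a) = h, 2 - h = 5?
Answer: 444889/484 ≈ 919.19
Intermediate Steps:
h = -3 (h = 2 - 1*5 = 2 - 5 = -3)
I(X) = -6*X/7 (I(X) = -X*6/7 = -6*X/7)
v(l, a) = -3
x(w) = 5*w/7 (x(w) = (-6*w/7 + w)*5 = (w/7)*5 = 5*w/7)
D(Q, V) = -7/22 (D(Q, V) = 1/((5/7)*(-3) - 1) = 1/(-15/7 - 1) = 1/(-22/7) = -7/22)
(D(-6, -11) - 30)² = (-7/22 - 30)² = (-667/22)² = 444889/484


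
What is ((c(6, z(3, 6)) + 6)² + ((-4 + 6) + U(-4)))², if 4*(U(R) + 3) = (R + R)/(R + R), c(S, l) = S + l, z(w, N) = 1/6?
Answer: 7027801/324 ≈ 21691.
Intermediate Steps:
z(w, N) = ⅙
U(R) = -11/4 (U(R) = -3 + ((R + R)/(R + R))/4 = -3 + ((2*R)/((2*R)))/4 = -3 + ((2*R)*(1/(2*R)))/4 = -3 + (¼)*1 = -3 + ¼ = -11/4)
((c(6, z(3, 6)) + 6)² + ((-4 + 6) + U(-4)))² = (((6 + ⅙) + 6)² + ((-4 + 6) - 11/4))² = ((37/6 + 6)² + (2 - 11/4))² = ((73/6)² - ¾)² = (5329/36 - ¾)² = (2651/18)² = 7027801/324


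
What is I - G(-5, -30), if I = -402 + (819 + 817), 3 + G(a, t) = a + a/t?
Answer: 7451/6 ≈ 1241.8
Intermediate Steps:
G(a, t) = -3 + a + a/t (G(a, t) = -3 + (a + a/t) = -3 + a + a/t)
I = 1234 (I = -402 + 1636 = 1234)
I - G(-5, -30) = 1234 - (-3 - 5 - 5/(-30)) = 1234 - (-3 - 5 - 5*(-1/30)) = 1234 - (-3 - 5 + 1/6) = 1234 - 1*(-47/6) = 1234 + 47/6 = 7451/6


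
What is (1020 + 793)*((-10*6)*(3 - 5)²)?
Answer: -435120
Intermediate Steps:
(1020 + 793)*((-10*6)*(3 - 5)²) = 1813*(-60*(-2)²) = 1813*(-60*4) = 1813*(-240) = -435120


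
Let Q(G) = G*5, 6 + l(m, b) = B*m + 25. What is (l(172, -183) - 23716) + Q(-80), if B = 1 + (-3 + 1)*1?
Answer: -24269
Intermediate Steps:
B = -1 (B = 1 - 2*1 = 1 - 2 = -1)
l(m, b) = 19 - m (l(m, b) = -6 + (-m + 25) = -6 + (25 - m) = 19 - m)
Q(G) = 5*G
(l(172, -183) - 23716) + Q(-80) = ((19 - 1*172) - 23716) + 5*(-80) = ((19 - 172) - 23716) - 400 = (-153 - 23716) - 400 = -23869 - 400 = -24269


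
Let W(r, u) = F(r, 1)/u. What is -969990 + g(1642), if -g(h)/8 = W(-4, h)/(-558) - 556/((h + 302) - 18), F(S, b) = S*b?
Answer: -23773731914702/24509313 ≈ -9.6999e+5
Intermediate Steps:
W(r, u) = r/u (W(r, u) = (r*1)/u = r/u)
g(h) = 4448/(284 + h) - 16/(279*h) (g(h) = -8*(-4/h/(-558) - 556/((h + 302) - 18)) = -8*(-4/h*(-1/558) - 556/((302 + h) - 18)) = -8*(2/(279*h) - 556/(284 + h)) = -8*(-556/(284 + h) + 2/(279*h)) = 4448/(284 + h) - 16/(279*h))
-969990 + g(1642) = -969990 + (16/279)*(-284 + 77561*1642)/(1642*(284 + 1642)) = -969990 + (16/279)*(1/1642)*(-284 + 127355162)/1926 = -969990 + (16/279)*(1/1642)*(1/1926)*127354878 = -969990 + 56602168/24509313 = -23773731914702/24509313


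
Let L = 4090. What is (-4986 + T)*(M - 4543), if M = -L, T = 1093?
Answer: 33608269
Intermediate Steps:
M = -4090 (M = -1*4090 = -4090)
(-4986 + T)*(M - 4543) = (-4986 + 1093)*(-4090 - 4543) = -3893*(-8633) = 33608269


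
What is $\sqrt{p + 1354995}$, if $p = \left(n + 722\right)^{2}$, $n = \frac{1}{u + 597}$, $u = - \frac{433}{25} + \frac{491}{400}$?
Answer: $\frac{3 \sqrt{11256138640996039}}{232363} \approx 1369.8$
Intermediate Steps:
$u = - \frac{6437}{400}$ ($u = \left(-433\right) \frac{1}{25} + 491 \cdot \frac{1}{400} = - \frac{433}{25} + \frac{491}{400} = - \frac{6437}{400} \approx -16.092$)
$n = \frac{400}{232363}$ ($n = \frac{1}{- \frac{6437}{400} + 597} = \frac{1}{\frac{232363}{400}} = \frac{400}{232363} \approx 0.0017214$)
$p = \frac{28145593824788196}{53992563769}$ ($p = \left(\frac{400}{232363} + 722\right)^{2} = \left(\frac{167766486}{232363}\right)^{2} = \frac{28145593824788196}{53992563769} \approx 5.2129 \cdot 10^{5}$)
$\sqrt{p + 1354995} = \sqrt{\frac{28145593824788196}{53992563769} + 1354995} = \sqrt{\frac{101305247768964351}{53992563769}} = \frac{3 \sqrt{11256138640996039}}{232363}$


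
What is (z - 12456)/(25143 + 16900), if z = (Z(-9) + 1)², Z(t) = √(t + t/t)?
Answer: -12463/42043 + 4*I*√2/42043 ≈ -0.29643 + 0.00013455*I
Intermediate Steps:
Z(t) = √(1 + t) (Z(t) = √(t + 1) = √(1 + t))
z = (1 + 2*I*√2)² (z = (√(1 - 9) + 1)² = (√(-8) + 1)² = (2*I*√2 + 1)² = (1 + 2*I*√2)² ≈ -7.0 + 5.6569*I)
(z - 12456)/(25143 + 16900) = ((-7 + 4*I*√2) - 12456)/(25143 + 16900) = (-12463 + 4*I*√2)/42043 = (-12463 + 4*I*√2)*(1/42043) = -12463/42043 + 4*I*√2/42043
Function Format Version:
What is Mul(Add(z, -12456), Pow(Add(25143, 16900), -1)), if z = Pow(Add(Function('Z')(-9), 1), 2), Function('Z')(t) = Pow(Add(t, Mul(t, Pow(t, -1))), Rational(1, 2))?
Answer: Add(Rational(-12463, 42043), Mul(Rational(4, 42043), I, Pow(2, Rational(1, 2)))) ≈ Add(-0.29643, Mul(0.00013455, I))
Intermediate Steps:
Function('Z')(t) = Pow(Add(1, t), Rational(1, 2)) (Function('Z')(t) = Pow(Add(t, 1), Rational(1, 2)) = Pow(Add(1, t), Rational(1, 2)))
z = Pow(Add(1, Mul(2, I, Pow(2, Rational(1, 2)))), 2) (z = Pow(Add(Pow(Add(1, -9), Rational(1, 2)), 1), 2) = Pow(Add(Pow(-8, Rational(1, 2)), 1), 2) = Pow(Add(Mul(2, I, Pow(2, Rational(1, 2))), 1), 2) = Pow(Add(1, Mul(2, I, Pow(2, Rational(1, 2)))), 2) ≈ Add(-7.0000, Mul(5.6569, I)))
Mul(Add(z, -12456), Pow(Add(25143, 16900), -1)) = Mul(Add(Add(-7, Mul(4, I, Pow(2, Rational(1, 2)))), -12456), Pow(Add(25143, 16900), -1)) = Mul(Add(-12463, Mul(4, I, Pow(2, Rational(1, 2)))), Pow(42043, -1)) = Mul(Add(-12463, Mul(4, I, Pow(2, Rational(1, 2)))), Rational(1, 42043)) = Add(Rational(-12463, 42043), Mul(Rational(4, 42043), I, Pow(2, Rational(1, 2))))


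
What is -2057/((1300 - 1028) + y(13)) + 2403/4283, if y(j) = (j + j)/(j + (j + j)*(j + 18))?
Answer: -46714149/6672914 ≈ -7.0006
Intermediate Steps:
y(j) = 2*j/(j + 2*j*(18 + j)) (y(j) = (2*j)/(j + (2*j)*(18 + j)) = (2*j)/(j + 2*j*(18 + j)) = 2*j/(j + 2*j*(18 + j)))
-2057/((1300 - 1028) + y(13)) + 2403/4283 = -2057/((1300 - 1028) + 2/(37 + 2*13)) + 2403/4283 = -2057/(272 + 2/(37 + 26)) + 2403*(1/4283) = -2057/(272 + 2/63) + 2403/4283 = -2057/17138/63 + 2403/4283 = -2057*63/17138 + 2403/4283 = -11781/1558 + 2403/4283 = -46714149/6672914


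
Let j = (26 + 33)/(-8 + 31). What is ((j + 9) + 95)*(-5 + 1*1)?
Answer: -9804/23 ≈ -426.26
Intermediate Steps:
j = 59/23 ≈ 2.5652
((j + 9) + 95)*(-5 + 1*1) = ((59/23 + 9) + 95)*(-5 + 1*1) = (266/23 + 95)*(-5 + 1) = (2451/23)*(-4) = -9804/23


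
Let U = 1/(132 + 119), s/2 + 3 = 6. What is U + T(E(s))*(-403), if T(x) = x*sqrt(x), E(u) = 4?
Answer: -809223/251 ≈ -3224.0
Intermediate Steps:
s = 6 (s = -6 + 2*6 = -6 + 12 = 6)
T(x) = x**(3/2)
U = 1/251 ≈ 0.0039841
U + T(E(s))*(-403) = 1/251 + 4**(3/2)*(-403) = 1/251 + 8*(-403) = 1/251 - 3224 = -809223/251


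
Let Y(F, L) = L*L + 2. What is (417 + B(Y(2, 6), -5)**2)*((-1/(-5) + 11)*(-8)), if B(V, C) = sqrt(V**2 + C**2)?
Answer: -844928/5 ≈ -1.6899e+5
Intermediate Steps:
Y(F, L) = 2 + L**2 (Y(F, L) = L**2 + 2 = 2 + L**2)
B(V, C) = sqrt(C**2 + V**2)
(417 + B(Y(2, 6), -5)**2)*((-1/(-5) + 11)*(-8)) = (417 + (sqrt((-5)**2 + (2 + 6**2)**2))**2)*((-1/(-5) + 11)*(-8)) = (417 + (sqrt(25 + (2 + 36)**2))**2)*((-1*(-1/5) + 11)*(-8)) = (417 + (sqrt(25 + 38**2))**2)*((1/5 + 11)*(-8)) = (417 + (sqrt(25 + 1444))**2)*((56/5)*(-8)) = (417 + (sqrt(1469))**2)*(-448/5) = (417 + 1469)*(-448/5) = 1886*(-448/5) = -844928/5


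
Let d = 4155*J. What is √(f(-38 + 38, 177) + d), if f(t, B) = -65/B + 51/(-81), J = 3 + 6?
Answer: √10543650519/531 ≈ 193.38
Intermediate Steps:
J = 9
f(t, B) = -17/27 - 65/B (f(t, B) = -65/B + 51*(-1/81) = -65/B - 17/27 = -17/27 - 65/B)
d = 37395 (d = 4155*9 = 37395)
√(f(-38 + 38, 177) + d) = √((-17/27 - 65/177) + 37395) = √(-1588/1593 + 37395) = √(59568647/1593) = √10543650519/531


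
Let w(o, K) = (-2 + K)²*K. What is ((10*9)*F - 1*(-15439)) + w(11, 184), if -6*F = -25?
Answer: 6110630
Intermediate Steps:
F = 25/6 (F = -⅙*(-25) = 25/6 ≈ 4.1667)
w(o, K) = K*(-2 + K)²
((10*9)*F - 1*(-15439)) + w(11, 184) = ((10*9)*(25/6) - 1*(-15439)) + 184*(-2 + 184)² = (90*(25/6) + 15439) + 184*182² = (375 + 15439) + 184*33124 = 15814 + 6094816 = 6110630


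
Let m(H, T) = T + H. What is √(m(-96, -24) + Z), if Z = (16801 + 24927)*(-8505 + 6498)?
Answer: 2*I*√20937054 ≈ 9151.4*I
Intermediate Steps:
m(H, T) = H + T
Z = -83748096 (Z = 41728*(-2007) = -83748096)
√(m(-96, -24) + Z) = √((-96 - 24) - 83748096) = √(-120 - 83748096) = √(-83748216) = 2*I*√20937054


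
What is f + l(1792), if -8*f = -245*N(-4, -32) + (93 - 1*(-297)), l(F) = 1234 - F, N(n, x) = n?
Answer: -2917/4 ≈ -729.25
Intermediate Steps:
f = -685/4 (f = -(-245*(-4) + (93 - 1*(-297)))/8 = -(980 + (93 + 297))/8 = -(980 + 390)/8 = -⅛*1370 = -685/4 ≈ -171.25)
f + l(1792) = -685/4 + (1234 - 1*1792) = -685/4 + (1234 - 1792) = -685/4 - 558 = -2917/4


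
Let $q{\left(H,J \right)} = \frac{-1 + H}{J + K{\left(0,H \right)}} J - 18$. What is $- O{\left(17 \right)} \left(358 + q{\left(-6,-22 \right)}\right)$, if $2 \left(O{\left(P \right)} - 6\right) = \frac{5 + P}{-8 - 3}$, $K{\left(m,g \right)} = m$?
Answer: $-1665$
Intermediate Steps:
$O{\left(P \right)} = \frac{127}{22} - \frac{P}{22}$ ($O{\left(P \right)} = 6 + \frac{\left(5 + P\right) \frac{1}{-8 - 3}}{2} = 6 + \frac{\left(5 + P\right) \frac{1}{-11}}{2} = 6 + \frac{\left(5 + P\right) \left(- \frac{1}{11}\right)}{2} = 6 + \frac{- \frac{5}{11} - \frac{P}{11}}{2} = 6 - \left(\frac{5}{22} + \frac{P}{22}\right) = \frac{127}{22} - \frac{P}{22}$)
$q{\left(H,J \right)} = -19 + H$ ($q{\left(H,J \right)} = \frac{-1 + H}{J + 0} J - 18 = \frac{-1 + H}{J} J - 18 = \left(-1 + H\right) - 18 = -19 + H$)
$- O{\left(17 \right)} \left(358 + q{\left(-6,-22 \right)}\right) = - \left(\frac{127}{22} - \frac{17}{22}\right) \left(358 - 25\right) = - 5 \cdot 333 = \left(-1\right) 1665 = -1665$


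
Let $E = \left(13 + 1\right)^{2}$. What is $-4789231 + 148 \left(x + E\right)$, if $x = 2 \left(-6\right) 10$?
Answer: $-4777983$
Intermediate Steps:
$x = -120$ ($x = \left(-12\right) 10 = -120$)
$E = 196$ ($E = 14^{2} = 196$)
$-4789231 + 148 \left(x + E\right) = -4789231 + 148 \left(-120 + 196\right) = -4789231 + 148 \cdot 76 = -4789231 + 11248 = -4777983$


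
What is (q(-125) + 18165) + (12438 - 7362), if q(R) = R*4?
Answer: 22741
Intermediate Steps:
q(R) = 4*R
(q(-125) + 18165) + (12438 - 7362) = (4*(-125) + 18165) + (12438 - 7362) = (-500 + 18165) + 5076 = 17665 + 5076 = 22741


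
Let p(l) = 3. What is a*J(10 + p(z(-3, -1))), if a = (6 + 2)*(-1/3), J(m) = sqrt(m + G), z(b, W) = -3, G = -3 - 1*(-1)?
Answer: -8*sqrt(11)/3 ≈ -8.8443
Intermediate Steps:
G = -2 (G = -3 + 1 = -2)
J(m) = sqrt(-2 + m) (J(m) = sqrt(m - 2) = sqrt(-2 + m))
a = -8/3 (a = 8*(-1*1/3) = 8*(-1/3) = -8/3 ≈ -2.6667)
a*J(10 + p(z(-3, -1))) = -8*sqrt(-2 + (10 + 3))/3 = -8*sqrt(-2 + 13)/3 = -8*sqrt(11)/3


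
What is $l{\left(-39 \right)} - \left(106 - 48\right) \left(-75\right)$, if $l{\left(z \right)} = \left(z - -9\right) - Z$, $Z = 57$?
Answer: $4263$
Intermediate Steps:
$l{\left(z \right)} = -48 + z$ ($l{\left(z \right)} = \left(z - -9\right) - 57 = \left(z + 9\right) - 57 = \left(9 + z\right) - 57 = -48 + z$)
$l{\left(-39 \right)} - \left(106 - 48\right) \left(-75\right) = \left(-48 - 39\right) - \left(106 - 48\right) \left(-75\right) = -87 - 58 \left(-75\right) = -87 - -4350 = -87 + 4350 = 4263$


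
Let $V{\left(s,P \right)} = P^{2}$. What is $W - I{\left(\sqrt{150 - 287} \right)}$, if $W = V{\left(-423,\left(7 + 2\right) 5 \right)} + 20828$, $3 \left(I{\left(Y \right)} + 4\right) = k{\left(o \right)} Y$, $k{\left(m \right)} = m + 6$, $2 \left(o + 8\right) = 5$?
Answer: $22857 - \frac{i \sqrt{137}}{6} \approx 22857.0 - 1.9508 i$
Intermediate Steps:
$o = - \frac{11}{2}$ ($o = -8 + \frac{1}{2} \cdot 5 = -8 + \frac{5}{2} = - \frac{11}{2} \approx -5.5$)
$k{\left(m \right)} = 6 + m$
$I{\left(Y \right)} = -4 + \frac{Y}{6}$ ($I{\left(Y \right)} = -4 + \frac{\left(6 - \frac{11}{2}\right) Y}{3} = -4 + \frac{\frac{1}{2} Y}{3} = -4 + \frac{Y}{6}$)
$W = 22853$ ($W = \left(\left(7 + 2\right) 5\right)^{2} + 20828 = \left(9 \cdot 5\right)^{2} + 20828 = 45^{2} + 20828 = 2025 + 20828 = 22853$)
$W - I{\left(\sqrt{150 - 287} \right)} = 22853 - \left(-4 + \frac{\sqrt{150 - 287}}{6}\right) = 22853 - \left(-4 + \frac{\sqrt{-137}}{6}\right) = 22853 - \left(-4 + \frac{i \sqrt{137}}{6}\right) = 22853 + \left(4 - \frac{i \sqrt{137}}{6}\right) = 22857 - \frac{i \sqrt{137}}{6}$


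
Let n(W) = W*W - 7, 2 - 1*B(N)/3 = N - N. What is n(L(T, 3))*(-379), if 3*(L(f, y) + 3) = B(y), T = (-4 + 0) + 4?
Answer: 2274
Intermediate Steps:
B(N) = 6 (B(N) = 6 - 3*(N - N) = 6 - 3*0 = 6 + 0 = 6)
T = 0 (T = -4 + 4 = 0)
L(f, y) = -1 (L(f, y) = -3 + (1/3)*6 = -3 + 2 = -1)
n(W) = -7 + W**2 (n(W) = W**2 - 7 = -7 + W**2)
n(L(T, 3))*(-379) = (-7 + (-1)**2)*(-379) = (-7 + 1)*(-379) = -6*(-379) = 2274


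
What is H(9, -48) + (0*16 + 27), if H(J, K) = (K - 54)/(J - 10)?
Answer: 129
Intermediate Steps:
H(J, K) = (-54 + K)/(-10 + J)
H(9, -48) + (0*16 + 27) = (-54 - 48)/(-10 + 9) + (0*16 + 27) = -102/(-1) + (0 + 27) = -1*(-102) + 27 = 102 + 27 = 129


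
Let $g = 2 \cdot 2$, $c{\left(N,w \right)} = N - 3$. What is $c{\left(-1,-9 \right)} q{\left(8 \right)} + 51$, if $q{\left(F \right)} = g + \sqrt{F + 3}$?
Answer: $35 - 4 \sqrt{11} \approx 21.733$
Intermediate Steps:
$c{\left(N,w \right)} = -3 + N$ ($c{\left(N,w \right)} = N - 3 = -3 + N$)
$g = 4$
$q{\left(F \right)} = 4 + \sqrt{3 + F}$ ($q{\left(F \right)} = 4 + \sqrt{F + 3} = 4 + \sqrt{3 + F}$)
$c{\left(-1,-9 \right)} q{\left(8 \right)} + 51 = \left(-3 - 1\right) \left(4 + \sqrt{3 + 8}\right) + 51 = - 4 \left(4 + \sqrt{11}\right) + 51 = \left(-16 - 4 \sqrt{11}\right) + 51 = 35 - 4 \sqrt{11}$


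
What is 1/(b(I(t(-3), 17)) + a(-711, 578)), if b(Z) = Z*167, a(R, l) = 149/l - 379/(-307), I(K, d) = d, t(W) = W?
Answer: 177446/504033999 ≈ 0.00035205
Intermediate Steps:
a(R, l) = 379/307 + 149/l (a(R, l) = 149/l - 379*(-1/307) = 149/l + 379/307 = 379/307 + 149/l)
b(Z) = 167*Z
1/(b(I(t(-3), 17)) + a(-711, 578)) = 1/(167*17 + (379/307 + 149/578)) = 1/(2839 + (379/307 + 149*(1/578))) = 1/(2839 + (379/307 + 149/578)) = 1/(2839 + 264805/177446) = 1/(504033999/177446) = 177446/504033999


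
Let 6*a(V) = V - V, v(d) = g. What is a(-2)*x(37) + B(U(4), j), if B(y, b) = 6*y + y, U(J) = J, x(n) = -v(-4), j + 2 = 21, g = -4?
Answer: 28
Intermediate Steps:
v(d) = -4
j = 19 (j = -2 + 21 = 19)
x(n) = 4 (x(n) = -1*(-4) = 4)
B(y, b) = 7*y
a(V) = 0 (a(V) = (V - V)/6 = (⅙)*0 = 0)
a(-2)*x(37) + B(U(4), j) = 0*4 + 7*4 = 0 + 28 = 28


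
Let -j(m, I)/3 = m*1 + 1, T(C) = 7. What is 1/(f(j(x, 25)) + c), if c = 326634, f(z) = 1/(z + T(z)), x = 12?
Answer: 32/10452287 ≈ 3.0615e-6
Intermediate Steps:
j(m, I) = -3 - 3*m (j(m, I) = -3*(m*1 + 1) = -3*(m + 1) = -3*(1 + m) = -3 - 3*m)
f(z) = 1/(7 + z) (f(z) = 1/(z + 7) = 1/(7 + z))
1/(f(j(x, 25)) + c) = 1/(1/(7 + (-3 - 3*12)) + 326634) = 1/(1/(7 + (-3 - 36)) + 326634) = 1/(1/(7 - 39) + 326634) = 1/(1/(-32) + 326634) = 1/(-1/32 + 326634) = 1/(10452287/32) = 32/10452287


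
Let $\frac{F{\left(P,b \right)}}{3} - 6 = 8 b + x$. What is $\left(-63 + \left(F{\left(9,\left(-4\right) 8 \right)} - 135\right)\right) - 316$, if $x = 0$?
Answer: $-1264$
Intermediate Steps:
$F{\left(P,b \right)} = 18 + 24 b$ ($F{\left(P,b \right)} = 18 + 3 \left(8 b + 0\right) = 18 + 3 \cdot 8 b = 18 + 24 b$)
$\left(-63 + \left(F{\left(9,\left(-4\right) 8 \right)} - 135\right)\right) - 316 = \left(-63 + \left(\left(18 + 24 \left(\left(-4\right) 8\right)\right) - 135\right)\right) - 316 = \left(-63 + \left(\left(18 + 24 \left(-32\right)\right) - 135\right)\right) - 316 = \left(-63 + \left(\left(18 - 768\right) - 135\right)\right) - 316 = \left(-63 - 885\right) - 316 = -948 - 316 = -1264$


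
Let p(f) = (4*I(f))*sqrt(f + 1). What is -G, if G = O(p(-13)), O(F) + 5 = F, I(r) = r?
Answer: 5 + 104*I*sqrt(3) ≈ 5.0 + 180.13*I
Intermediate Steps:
p(f) = 4*f*sqrt(1 + f) (p(f) = (4*f)*sqrt(f + 1) = (4*f)*sqrt(1 + f) = 4*f*sqrt(1 + f))
O(F) = -5 + F
G = -5 - 104*I*sqrt(3) (G = -5 + 4*(-13)*sqrt(1 - 13) = -5 + 4*(-13)*sqrt(-12) = -5 + 4*(-13)*(2*I*sqrt(3)) = -5 - 104*I*sqrt(3) ≈ -5.0 - 180.13*I)
-G = -(-5 - 104*I*sqrt(3)) = 5 + 104*I*sqrt(3)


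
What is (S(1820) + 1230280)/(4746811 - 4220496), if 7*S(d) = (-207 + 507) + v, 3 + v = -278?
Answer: 8611979/3684205 ≈ 2.3375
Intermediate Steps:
v = -281 (v = -3 - 278 = -281)
S(d) = 19/7 (S(d) = ((-207 + 507) - 281)/7 = (300 - 281)/7 = (⅐)*19 = 19/7)
(S(1820) + 1230280)/(4746811 - 4220496) = (19/7 + 1230280)/(4746811 - 4220496) = (8611979/7)/526315 = (8611979/7)*(1/526315) = 8611979/3684205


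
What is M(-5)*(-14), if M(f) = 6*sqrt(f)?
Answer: -84*I*sqrt(5) ≈ -187.83*I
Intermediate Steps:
M(-5)*(-14) = (6*sqrt(-5))*(-14) = (6*(I*sqrt(5)))*(-14) = (6*I*sqrt(5))*(-14) = -84*I*sqrt(5)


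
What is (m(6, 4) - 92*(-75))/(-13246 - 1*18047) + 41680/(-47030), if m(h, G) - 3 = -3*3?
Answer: -18094634/16352331 ≈ -1.1065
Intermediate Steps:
m(h, G) = -6 (m(h, G) = 3 - 3*3 = 3 - 9 = -6)
(m(6, 4) - 92*(-75))/(-13246 - 1*18047) + 41680/(-47030) = (-6 - 92*(-75))/(-13246 - 1*18047) + 41680/(-47030) = (-6 + 6900)/(-13246 - 18047) + 41680*(-1/47030) = 6894/(-31293) - 4168/4703 = 6894*(-1/31293) - 4168/4703 = -766/3477 - 4168/4703 = -18094634/16352331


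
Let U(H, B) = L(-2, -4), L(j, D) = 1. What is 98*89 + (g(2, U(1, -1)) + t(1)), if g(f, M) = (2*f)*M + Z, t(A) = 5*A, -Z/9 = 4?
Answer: 8695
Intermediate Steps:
Z = -36 (Z = -9*4 = -36)
U(H, B) = 1
g(f, M) = -36 + 2*M*f (g(f, M) = (2*f)*M - 36 = 2*M*f - 36 = -36 + 2*M*f)
98*89 + (g(2, U(1, -1)) + t(1)) = 98*89 + ((-36 + 2*1*2) + 5*1) = 8722 + ((-36 + 4) + 5) = 8722 + (-32 + 5) = 8722 - 27 = 8695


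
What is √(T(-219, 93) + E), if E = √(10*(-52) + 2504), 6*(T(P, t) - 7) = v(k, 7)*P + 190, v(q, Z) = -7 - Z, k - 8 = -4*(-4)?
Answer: √(4947 + 72*√31)/3 ≈ 24.376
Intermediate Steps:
k = 24 (k = 8 - 4*(-4) = 8 + 16 = 24)
T(P, t) = 116/3 - 7*P/3 (T(P, t) = 7 + ((-7 - 1*7)*P + 190)/6 = 7 + ((-7 - 7)*P + 190)/6 = 7 + (-14*P + 190)/6 = 7 + (190 - 14*P)/6 = 7 + (95/3 - 7*P/3) = 116/3 - 7*P/3)
E = 8*√31 (E = √(-520 + 2504) = √1984 = 8*√31 ≈ 44.542)
√(T(-219, 93) + E) = √((116/3 - 7/3*(-219)) + 8*√31) = √((116/3 + 511) + 8*√31) = √(1649/3 + 8*√31)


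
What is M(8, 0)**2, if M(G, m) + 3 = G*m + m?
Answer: 9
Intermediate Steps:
M(G, m) = -3 + m + G*m (M(G, m) = -3 + (G*m + m) = -3 + (m + G*m) = -3 + m + G*m)
M(8, 0)**2 = (-3 + 0 + 8*0)**2 = (-3 + 0 + 0)**2 = (-3)**2 = 9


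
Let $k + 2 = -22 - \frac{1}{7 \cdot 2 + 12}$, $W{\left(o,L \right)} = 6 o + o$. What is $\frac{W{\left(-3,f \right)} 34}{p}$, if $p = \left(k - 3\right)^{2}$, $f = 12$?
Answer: $- \frac{482664}{494209} \approx -0.97664$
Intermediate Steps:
$W{\left(o,L \right)} = 7 o$
$k = - \frac{625}{26}$ ($k = -2 - \left(22 + \frac{1}{7 \cdot 2 + 12}\right) = -2 - \left(22 + \frac{1}{14 + 12}\right) = -2 - \frac{573}{26} = - \frac{625}{26} \approx -24.038$)
$p = \frac{494209}{676}$ ($p = \left(- \frac{625}{26} - 3\right)^{2} = \left(- \frac{703}{26}\right)^{2} = \frac{494209}{676} \approx 731.08$)
$\frac{W{\left(-3,f \right)} 34}{p} = \frac{7 \left(-3\right) 34}{\frac{494209}{676}} = \left(-21\right) 34 \cdot \frac{676}{494209} = \left(-714\right) \frac{676}{494209} = - \frac{482664}{494209}$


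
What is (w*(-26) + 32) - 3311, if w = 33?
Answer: -4137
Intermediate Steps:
(w*(-26) + 32) - 3311 = (33*(-26) + 32) - 3311 = (-858 + 32) - 3311 = -826 - 3311 = -4137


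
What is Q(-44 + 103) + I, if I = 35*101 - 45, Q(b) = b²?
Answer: 6971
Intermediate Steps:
I = 3490 (I = 3535 - 45 = 3490)
Q(-44 + 103) + I = (-44 + 103)² + 3490 = 59² + 3490 = 3481 + 3490 = 6971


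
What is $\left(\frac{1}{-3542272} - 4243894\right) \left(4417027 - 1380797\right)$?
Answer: $- \frac{22821863612814566435}{1771136} \approx -1.2885 \cdot 10^{13}$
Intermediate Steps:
$\left(\frac{1}{-3542272} - 4243894\right) \left(4417027 - 1380797\right) = \left(- \frac{1}{3542272} - 4243894\right) 3036230 = \left(- \frac{15033026887169}{3542272}\right) 3036230 = - \frac{22821863612814566435}{1771136}$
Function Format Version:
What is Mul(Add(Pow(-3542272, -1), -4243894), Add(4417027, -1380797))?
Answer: Rational(-22821863612814566435, 1771136) ≈ -1.2885e+13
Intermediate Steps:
Mul(Add(Pow(-3542272, -1), -4243894), Add(4417027, -1380797)) = Mul(Add(Rational(-1, 3542272), -4243894), 3036230) = Mul(Rational(-15033026887169, 3542272), 3036230) = Rational(-22821863612814566435, 1771136)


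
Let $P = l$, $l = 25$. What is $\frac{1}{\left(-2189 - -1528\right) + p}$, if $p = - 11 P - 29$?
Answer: $- \frac{1}{965} \approx -0.0010363$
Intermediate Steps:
$P = 25$
$p = -304$ ($p = \left(-11\right) 25 - 29 = -275 - 29 = -304$)
$\frac{1}{\left(-2189 - -1528\right) + p} = \frac{1}{\left(-2189 - -1528\right) - 304} = \frac{1}{\left(-2189 + 1528\right) - 304} = \frac{1}{-661 - 304} = \frac{1}{-965} = - \frac{1}{965}$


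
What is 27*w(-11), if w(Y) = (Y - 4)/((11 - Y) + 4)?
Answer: -405/26 ≈ -15.577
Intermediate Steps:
w(Y) = (-4 + Y)/(15 - Y)
27*w(-11) = 27*((4 - 1*(-11))/(-15 - 11)) = 27*((4 + 11)/(-26)) = 27*(-1/26*15) = 27*(-15/26) = -405/26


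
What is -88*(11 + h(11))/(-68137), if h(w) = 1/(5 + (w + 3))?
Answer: 18480/1294603 ≈ 0.014275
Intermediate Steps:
h(w) = 1/(8 + w) (h(w) = 1/(5 + (3 + w)) = 1/(8 + w))
-88*(11 + h(11))/(-68137) = -88*(11 + 1/(8 + 11))/(-68137) = -88*(11 + 1/19)*(-1/68137) = -88*210/19*(-1/68137) = -18480/19*(-1/68137) = 18480/1294603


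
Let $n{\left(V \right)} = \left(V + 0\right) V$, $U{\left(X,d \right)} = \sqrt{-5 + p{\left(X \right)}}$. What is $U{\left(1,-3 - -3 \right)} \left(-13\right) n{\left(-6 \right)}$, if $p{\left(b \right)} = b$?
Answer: $- 936 i \approx - 936.0 i$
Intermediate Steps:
$U{\left(X,d \right)} = \sqrt{-5 + X}$
$n{\left(V \right)} = V^{2}$ ($n{\left(V \right)} = V V = V^{2}$)
$U{\left(1,-3 - -3 \right)} \left(-13\right) n{\left(-6 \right)} = \sqrt{-5 + 1} \left(-13\right) \left(-6\right)^{2} = \sqrt{-4} \left(-13\right) 36 = 2 i \left(-13\right) 36 = - 26 i 36 = - 936 i$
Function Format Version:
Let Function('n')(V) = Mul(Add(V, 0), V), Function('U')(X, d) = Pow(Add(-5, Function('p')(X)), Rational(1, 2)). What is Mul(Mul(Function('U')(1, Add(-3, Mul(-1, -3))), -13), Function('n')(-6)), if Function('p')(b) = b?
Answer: Mul(-936, I) ≈ Mul(-936.00, I)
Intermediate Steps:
Function('U')(X, d) = Pow(Add(-5, X), Rational(1, 2))
Function('n')(V) = Pow(V, 2) (Function('n')(V) = Mul(V, V) = Pow(V, 2))
Mul(Mul(Function('U')(1, Add(-3, Mul(-1, -3))), -13), Function('n')(-6)) = Mul(Mul(Pow(Add(-5, 1), Rational(1, 2)), -13), Pow(-6, 2)) = Mul(Mul(Pow(-4, Rational(1, 2)), -13), 36) = Mul(Mul(Mul(2, I), -13), 36) = Mul(Mul(-26, I), 36) = Mul(-936, I)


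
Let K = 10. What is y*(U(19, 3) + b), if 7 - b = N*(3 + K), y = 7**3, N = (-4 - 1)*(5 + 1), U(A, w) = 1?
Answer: 136514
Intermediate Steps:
N = -30 (N = -5*6 = -30)
y = 343
b = 397 (b = 7 - (-30)*(3 + 10) = 7 - (-30)*13 = 7 - 1*(-390) = 7 + 390 = 397)
y*(U(19, 3) + b) = 343*(1 + 397) = 343*398 = 136514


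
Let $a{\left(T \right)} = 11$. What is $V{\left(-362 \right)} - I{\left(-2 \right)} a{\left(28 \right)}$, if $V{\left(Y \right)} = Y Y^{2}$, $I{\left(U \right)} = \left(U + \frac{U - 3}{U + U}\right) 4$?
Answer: $-47437895$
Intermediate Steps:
$I{\left(U \right)} = 4 U + \frac{2 \left(-3 + U\right)}{U}$ ($I{\left(U \right)} = \left(U + \frac{-3 + U}{2 U}\right) 4 = 4 U + \frac{2 \left(-3 + U\right)}{U}$)
$V{\left(Y \right)} = Y^{3}$
$V{\left(-362 \right)} - I{\left(-2 \right)} a{\left(28 \right)} = \left(-362\right)^{3} - \left(2 - \frac{6}{-2} + 4 \left(-2\right)\right) 11 = -47437928 - \left(2 - -3 - 8\right) 11 = -47437928 - \left(2 + 3 - 8\right) 11 = -47437928 - \left(-3\right) 11 = -47437928 - -33 = -47437928 + 33 = -47437895$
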